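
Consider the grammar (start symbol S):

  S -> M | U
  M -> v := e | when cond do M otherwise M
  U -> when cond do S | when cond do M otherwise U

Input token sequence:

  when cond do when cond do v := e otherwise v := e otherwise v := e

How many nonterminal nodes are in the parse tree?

[S [M when cond do [M when cond do [M v := e] otherwise [M v := e]] otherwise [M v := e]]]

6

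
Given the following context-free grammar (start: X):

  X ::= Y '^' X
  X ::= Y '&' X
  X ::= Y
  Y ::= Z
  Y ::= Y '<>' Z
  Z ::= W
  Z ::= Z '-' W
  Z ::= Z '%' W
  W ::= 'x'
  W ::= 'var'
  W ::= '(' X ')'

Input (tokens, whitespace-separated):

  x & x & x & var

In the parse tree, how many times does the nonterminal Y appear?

4

[X [Y [Z [W x]]] & [X [Y [Z [W x]]] & [X [Y [Z [W x]]] & [X [Y [Z [W var]]]]]]]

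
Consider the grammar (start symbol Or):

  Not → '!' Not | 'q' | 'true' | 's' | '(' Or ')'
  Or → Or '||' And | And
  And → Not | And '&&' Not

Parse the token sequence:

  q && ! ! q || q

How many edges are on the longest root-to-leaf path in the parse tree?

[Or [Or [And [And [Not q]] && [Not ! [Not ! [Not q]]]]] || [And [Not q]]]

6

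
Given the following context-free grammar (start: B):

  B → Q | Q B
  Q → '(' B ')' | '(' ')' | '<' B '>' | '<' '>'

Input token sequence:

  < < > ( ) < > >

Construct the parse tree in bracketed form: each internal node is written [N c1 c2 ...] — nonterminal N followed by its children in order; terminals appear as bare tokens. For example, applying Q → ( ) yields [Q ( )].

[B [Q < [B [Q < >] [B [Q ( )] [B [Q < >]]]] >]]

B
Q
< B >
< Q B >
< < > B >
< < > Q B >
< < > ( ) B >
< < > ( ) Q >
< < > ( ) < > >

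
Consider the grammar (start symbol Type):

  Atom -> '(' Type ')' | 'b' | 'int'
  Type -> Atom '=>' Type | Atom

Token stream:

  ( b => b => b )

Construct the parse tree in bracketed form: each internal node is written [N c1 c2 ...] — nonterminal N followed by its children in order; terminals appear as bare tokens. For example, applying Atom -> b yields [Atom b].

[Type [Atom ( [Type [Atom b] => [Type [Atom b] => [Type [Atom b]]]] )]]

Type
Atom
( Type )
( Atom => Type )
( b => Type )
( b => Atom => Type )
( b => b => Type )
( b => b => Atom )
( b => b => b )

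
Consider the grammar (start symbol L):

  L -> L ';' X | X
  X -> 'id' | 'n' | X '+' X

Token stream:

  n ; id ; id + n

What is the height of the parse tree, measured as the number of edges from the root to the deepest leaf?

[L [L [L [X n]] ; [X id]] ; [X [X id] + [X n]]]

4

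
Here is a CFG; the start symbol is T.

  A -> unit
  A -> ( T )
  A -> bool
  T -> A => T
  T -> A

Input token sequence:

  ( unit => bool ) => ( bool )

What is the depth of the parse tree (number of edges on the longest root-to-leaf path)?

[T [A ( [T [A unit] => [T [A bool]]] )] => [T [A ( [T [A bool]] )]]]

5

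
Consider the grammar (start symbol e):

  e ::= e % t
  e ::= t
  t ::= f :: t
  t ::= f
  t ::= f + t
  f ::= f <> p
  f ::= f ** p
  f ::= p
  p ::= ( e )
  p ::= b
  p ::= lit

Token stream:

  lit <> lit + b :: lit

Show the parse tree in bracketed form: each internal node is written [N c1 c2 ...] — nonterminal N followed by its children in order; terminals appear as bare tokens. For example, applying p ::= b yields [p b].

e
t
f + t
f <> p + t
p <> p + t
lit <> p + t
lit <> lit + t
lit <> lit + f :: t
lit <> lit + p :: t
lit <> lit + b :: t
lit <> lit + b :: f
lit <> lit + b :: p
lit <> lit + b :: lit

[e [t [f [f [p lit]] <> [p lit]] + [t [f [p b]] :: [t [f [p lit]]]]]]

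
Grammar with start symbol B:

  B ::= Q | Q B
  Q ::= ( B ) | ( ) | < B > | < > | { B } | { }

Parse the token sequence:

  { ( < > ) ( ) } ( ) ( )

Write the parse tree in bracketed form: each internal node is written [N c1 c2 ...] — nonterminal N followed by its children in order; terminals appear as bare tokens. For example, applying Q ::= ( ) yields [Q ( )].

B
Q B
{ B } B
{ Q B } B
{ ( B ) B } B
{ ( Q ) B } B
{ ( < > ) B } B
{ ( < > ) Q } B
{ ( < > ) ( ) } B
{ ( < > ) ( ) } Q B
{ ( < > ) ( ) } ( ) B
{ ( < > ) ( ) } ( ) Q
{ ( < > ) ( ) } ( ) ( )

[B [Q { [B [Q ( [B [Q < >]] )] [B [Q ( )]]] }] [B [Q ( )] [B [Q ( )]]]]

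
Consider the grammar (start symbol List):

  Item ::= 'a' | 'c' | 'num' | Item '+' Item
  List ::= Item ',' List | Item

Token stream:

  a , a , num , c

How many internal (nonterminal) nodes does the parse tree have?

[List [Item a] , [List [Item a] , [List [Item num] , [List [Item c]]]]]

8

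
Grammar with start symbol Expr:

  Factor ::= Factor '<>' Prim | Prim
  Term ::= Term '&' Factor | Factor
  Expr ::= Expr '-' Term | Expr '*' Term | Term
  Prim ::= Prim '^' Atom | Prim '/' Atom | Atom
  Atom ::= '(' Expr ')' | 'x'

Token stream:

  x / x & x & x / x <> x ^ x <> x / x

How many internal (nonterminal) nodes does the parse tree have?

27

[Expr [Term [Term [Term [Factor [Prim [Prim [Atom x]] / [Atom x]]]] & [Factor [Prim [Atom x]]]] & [Factor [Factor [Factor [Prim [Prim [Atom x]] / [Atom x]]] <> [Prim [Prim [Atom x]] ^ [Atom x]]] <> [Prim [Prim [Atom x]] / [Atom x]]]]]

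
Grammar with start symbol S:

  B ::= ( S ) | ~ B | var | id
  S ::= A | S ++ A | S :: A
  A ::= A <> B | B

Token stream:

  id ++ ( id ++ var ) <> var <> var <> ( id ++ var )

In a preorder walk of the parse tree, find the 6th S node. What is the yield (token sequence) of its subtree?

id

[S [S [A [B id]]] ++ [A [A [A [A [B ( [S [S [A [B id]]] ++ [A [B var]]] )]] <> [B var]] <> [B var]] <> [B ( [S [S [A [B id]]] ++ [A [B var]]] )]]]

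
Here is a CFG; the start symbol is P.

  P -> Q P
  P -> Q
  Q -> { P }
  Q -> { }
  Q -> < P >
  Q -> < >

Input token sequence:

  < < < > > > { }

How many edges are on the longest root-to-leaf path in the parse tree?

[P [Q < [P [Q < [P [Q < >]] >]] >] [P [Q { }]]]

6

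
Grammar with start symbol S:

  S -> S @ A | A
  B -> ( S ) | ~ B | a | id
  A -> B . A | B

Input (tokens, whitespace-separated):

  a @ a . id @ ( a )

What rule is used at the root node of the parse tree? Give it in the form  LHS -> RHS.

S -> S @ A

[S [S [S [A [B a]]] @ [A [B a] . [A [B id]]]] @ [A [B ( [S [A [B a]]] )]]]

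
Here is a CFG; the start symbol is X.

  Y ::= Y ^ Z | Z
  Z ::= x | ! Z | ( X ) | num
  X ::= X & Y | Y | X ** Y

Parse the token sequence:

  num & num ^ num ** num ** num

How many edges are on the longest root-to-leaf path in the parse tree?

6

[X [X [X [X [Y [Z num]]] & [Y [Y [Z num]] ^ [Z num]]] ** [Y [Z num]]] ** [Y [Z num]]]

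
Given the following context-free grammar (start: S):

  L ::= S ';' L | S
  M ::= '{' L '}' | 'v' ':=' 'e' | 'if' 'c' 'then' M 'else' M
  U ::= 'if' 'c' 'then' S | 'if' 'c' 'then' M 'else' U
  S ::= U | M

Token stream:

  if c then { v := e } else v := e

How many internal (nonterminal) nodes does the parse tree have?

[S [M if c then [M { [L [S [M v := e]]] }] else [M v := e]]]

7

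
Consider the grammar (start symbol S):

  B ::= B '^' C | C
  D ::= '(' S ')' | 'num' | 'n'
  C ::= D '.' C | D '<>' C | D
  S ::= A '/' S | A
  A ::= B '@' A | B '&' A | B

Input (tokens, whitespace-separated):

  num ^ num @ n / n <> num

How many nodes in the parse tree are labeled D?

[S [A [B [B [C [D num]]] ^ [C [D num]]] @ [A [B [C [D n]]]]] / [S [A [B [C [D n] <> [C [D num]]]]]]]

5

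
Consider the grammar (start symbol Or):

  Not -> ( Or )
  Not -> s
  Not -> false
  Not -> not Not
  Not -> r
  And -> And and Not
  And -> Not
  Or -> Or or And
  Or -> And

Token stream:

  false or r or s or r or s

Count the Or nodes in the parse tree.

[Or [Or [Or [Or [Or [And [Not false]]] or [And [Not r]]] or [And [Not s]]] or [And [Not r]]] or [And [Not s]]]

5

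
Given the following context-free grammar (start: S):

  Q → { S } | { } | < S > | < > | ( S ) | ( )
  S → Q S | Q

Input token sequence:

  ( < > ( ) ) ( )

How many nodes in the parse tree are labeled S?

4

[S [Q ( [S [Q < >] [S [Q ( )]]] )] [S [Q ( )]]]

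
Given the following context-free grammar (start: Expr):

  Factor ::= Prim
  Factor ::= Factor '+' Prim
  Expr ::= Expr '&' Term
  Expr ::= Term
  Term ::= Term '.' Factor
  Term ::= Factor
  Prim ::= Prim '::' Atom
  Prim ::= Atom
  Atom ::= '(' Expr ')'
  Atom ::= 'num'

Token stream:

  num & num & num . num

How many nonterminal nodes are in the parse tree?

19

[Expr [Expr [Expr [Term [Factor [Prim [Atom num]]]]] & [Term [Factor [Prim [Atom num]]]]] & [Term [Term [Factor [Prim [Atom num]]]] . [Factor [Prim [Atom num]]]]]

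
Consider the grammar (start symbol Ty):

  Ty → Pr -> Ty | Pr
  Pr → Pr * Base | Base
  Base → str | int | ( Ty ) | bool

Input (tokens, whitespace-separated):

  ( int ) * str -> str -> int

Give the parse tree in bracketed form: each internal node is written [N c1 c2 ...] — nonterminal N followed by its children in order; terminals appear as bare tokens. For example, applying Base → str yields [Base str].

[Ty [Pr [Pr [Base ( [Ty [Pr [Base int]]] )]] * [Base str]] -> [Ty [Pr [Base str]] -> [Ty [Pr [Base int]]]]]

Ty
Pr -> Ty
Pr * Base -> Ty
Base * Base -> Ty
( Ty ) * Base -> Ty
( Pr ) * Base -> Ty
( Base ) * Base -> Ty
( int ) * Base -> Ty
( int ) * str -> Ty
( int ) * str -> Pr -> Ty
( int ) * str -> Base -> Ty
( int ) * str -> str -> Ty
( int ) * str -> str -> Pr
( int ) * str -> str -> Base
( int ) * str -> str -> int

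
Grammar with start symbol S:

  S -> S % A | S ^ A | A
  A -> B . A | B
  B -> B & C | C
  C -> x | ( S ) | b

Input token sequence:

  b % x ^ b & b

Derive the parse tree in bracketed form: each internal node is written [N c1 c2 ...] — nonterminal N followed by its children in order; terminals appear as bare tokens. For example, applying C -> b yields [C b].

S
S ^ A
S % A ^ A
A % A ^ A
B % A ^ A
C % A ^ A
b % A ^ A
b % B ^ A
b % C ^ A
b % x ^ A
b % x ^ B
b % x ^ B & C
b % x ^ C & C
b % x ^ b & C
b % x ^ b & b

[S [S [S [A [B [C b]]]] % [A [B [C x]]]] ^ [A [B [B [C b]] & [C b]]]]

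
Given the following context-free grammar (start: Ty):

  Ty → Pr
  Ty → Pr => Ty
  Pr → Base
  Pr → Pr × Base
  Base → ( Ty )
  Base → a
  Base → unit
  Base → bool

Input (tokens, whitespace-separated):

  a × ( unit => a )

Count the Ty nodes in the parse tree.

3

[Ty [Pr [Pr [Base a]] × [Base ( [Ty [Pr [Base unit]] => [Ty [Pr [Base a]]]] )]]]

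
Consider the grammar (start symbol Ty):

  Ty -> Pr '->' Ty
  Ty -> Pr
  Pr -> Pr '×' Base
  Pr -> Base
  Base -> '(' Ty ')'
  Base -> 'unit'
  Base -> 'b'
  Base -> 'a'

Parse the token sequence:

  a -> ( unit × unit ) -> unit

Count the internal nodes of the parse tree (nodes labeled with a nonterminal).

[Ty [Pr [Base a]] -> [Ty [Pr [Base ( [Ty [Pr [Pr [Base unit]] × [Base unit]]] )]] -> [Ty [Pr [Base unit]]]]]

14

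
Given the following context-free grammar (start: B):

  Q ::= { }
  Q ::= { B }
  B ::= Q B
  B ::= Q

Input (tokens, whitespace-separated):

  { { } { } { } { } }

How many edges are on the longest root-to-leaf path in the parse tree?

7

[B [Q { [B [Q { }] [B [Q { }] [B [Q { }] [B [Q { }]]]]] }]]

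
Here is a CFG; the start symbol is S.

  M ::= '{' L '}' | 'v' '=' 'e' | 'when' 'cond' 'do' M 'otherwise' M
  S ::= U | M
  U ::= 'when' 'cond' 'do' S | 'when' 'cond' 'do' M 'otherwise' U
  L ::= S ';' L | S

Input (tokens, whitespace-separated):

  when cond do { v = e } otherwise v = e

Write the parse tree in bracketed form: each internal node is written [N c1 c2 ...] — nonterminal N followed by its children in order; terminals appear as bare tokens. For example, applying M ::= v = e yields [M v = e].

[S [M when cond do [M { [L [S [M v = e]]] }] otherwise [M v = e]]]

S
M
when cond do M otherwise M
when cond do { L } otherwise M
when cond do { S } otherwise M
when cond do { M } otherwise M
when cond do { v = e } otherwise M
when cond do { v = e } otherwise v = e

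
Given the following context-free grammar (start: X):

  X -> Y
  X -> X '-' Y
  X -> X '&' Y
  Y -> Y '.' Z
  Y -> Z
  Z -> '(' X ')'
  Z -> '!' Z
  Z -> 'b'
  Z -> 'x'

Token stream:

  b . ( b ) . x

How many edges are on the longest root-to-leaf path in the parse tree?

7

[X [Y [Y [Y [Z b]] . [Z ( [X [Y [Z b]]] )]] . [Z x]]]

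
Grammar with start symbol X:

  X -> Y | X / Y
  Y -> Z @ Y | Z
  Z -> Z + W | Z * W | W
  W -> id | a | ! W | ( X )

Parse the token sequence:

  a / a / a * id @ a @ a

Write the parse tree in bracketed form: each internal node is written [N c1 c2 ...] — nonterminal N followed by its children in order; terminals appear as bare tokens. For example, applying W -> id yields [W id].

[X [X [X [Y [Z [W a]]]] / [Y [Z [W a]]]] / [Y [Z [Z [W a]] * [W id]] @ [Y [Z [W a]] @ [Y [Z [W a]]]]]]

X
X / Y
X / Y / Y
Y / Y / Y
Z / Y / Y
W / Y / Y
a / Y / Y
a / Z / Y
a / W / Y
a / a / Y
a / a / Z @ Y
a / a / Z * W @ Y
a / a / W * W @ Y
a / a / a * W @ Y
a / a / a * id @ Y
a / a / a * id @ Z @ Y
a / a / a * id @ W @ Y
a / a / a * id @ a @ Y
a / a / a * id @ a @ Z
a / a / a * id @ a @ W
a / a / a * id @ a @ a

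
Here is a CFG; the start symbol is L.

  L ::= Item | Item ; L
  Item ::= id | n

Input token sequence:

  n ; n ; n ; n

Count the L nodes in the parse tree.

4

[L [Item n] ; [L [Item n] ; [L [Item n] ; [L [Item n]]]]]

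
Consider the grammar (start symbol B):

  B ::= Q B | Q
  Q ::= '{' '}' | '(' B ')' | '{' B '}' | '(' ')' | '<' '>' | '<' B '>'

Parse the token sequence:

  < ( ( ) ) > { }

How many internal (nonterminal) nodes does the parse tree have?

8

[B [Q < [B [Q ( [B [Q ( )]] )]] >] [B [Q { }]]]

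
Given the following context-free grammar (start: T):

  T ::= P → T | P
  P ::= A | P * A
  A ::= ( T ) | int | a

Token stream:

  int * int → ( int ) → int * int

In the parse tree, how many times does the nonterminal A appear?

[T [P [P [A int]] * [A int]] → [T [P [A ( [T [P [A int]]] )]] → [T [P [P [A int]] * [A int]]]]]

6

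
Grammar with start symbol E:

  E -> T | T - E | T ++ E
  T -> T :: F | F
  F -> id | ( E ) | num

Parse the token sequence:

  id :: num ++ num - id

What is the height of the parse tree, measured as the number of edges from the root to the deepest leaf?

5

[E [T [T [F id]] :: [F num]] ++ [E [T [F num]] - [E [T [F id]]]]]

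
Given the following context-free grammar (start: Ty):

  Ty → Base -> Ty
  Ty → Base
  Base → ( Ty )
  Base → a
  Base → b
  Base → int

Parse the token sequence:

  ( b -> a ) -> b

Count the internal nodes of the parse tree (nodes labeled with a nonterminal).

[Ty [Base ( [Ty [Base b] -> [Ty [Base a]]] )] -> [Ty [Base b]]]

8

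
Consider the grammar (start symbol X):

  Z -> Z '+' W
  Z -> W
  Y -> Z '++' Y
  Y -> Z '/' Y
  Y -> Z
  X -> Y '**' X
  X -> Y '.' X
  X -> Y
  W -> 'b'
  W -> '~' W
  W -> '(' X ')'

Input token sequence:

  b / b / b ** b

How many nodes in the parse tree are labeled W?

[X [Y [Z [W b]] / [Y [Z [W b]] / [Y [Z [W b]]]]] ** [X [Y [Z [W b]]]]]

4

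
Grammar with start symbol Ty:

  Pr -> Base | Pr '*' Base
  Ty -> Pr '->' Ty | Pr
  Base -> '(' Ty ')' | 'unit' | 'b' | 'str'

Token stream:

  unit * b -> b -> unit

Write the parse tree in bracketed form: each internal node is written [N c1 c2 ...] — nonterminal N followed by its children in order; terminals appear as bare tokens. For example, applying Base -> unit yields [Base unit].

[Ty [Pr [Pr [Base unit]] * [Base b]] -> [Ty [Pr [Base b]] -> [Ty [Pr [Base unit]]]]]

Ty
Pr -> Ty
Pr * Base -> Ty
Base * Base -> Ty
unit * Base -> Ty
unit * b -> Ty
unit * b -> Pr -> Ty
unit * b -> Base -> Ty
unit * b -> b -> Ty
unit * b -> b -> Pr
unit * b -> b -> Base
unit * b -> b -> unit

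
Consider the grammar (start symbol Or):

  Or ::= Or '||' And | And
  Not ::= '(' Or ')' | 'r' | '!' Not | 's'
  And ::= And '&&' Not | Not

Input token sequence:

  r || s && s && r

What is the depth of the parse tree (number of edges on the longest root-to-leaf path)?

5

[Or [Or [And [Not r]]] || [And [And [And [Not s]] && [Not s]] && [Not r]]]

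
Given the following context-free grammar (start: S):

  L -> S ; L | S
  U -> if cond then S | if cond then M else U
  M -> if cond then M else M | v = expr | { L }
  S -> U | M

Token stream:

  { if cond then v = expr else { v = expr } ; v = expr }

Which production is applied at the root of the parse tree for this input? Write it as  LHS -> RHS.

S -> M

[S [M { [L [S [M if cond then [M v = expr] else [M { [L [S [M v = expr]]] }]]] ; [L [S [M v = expr]]]] }]]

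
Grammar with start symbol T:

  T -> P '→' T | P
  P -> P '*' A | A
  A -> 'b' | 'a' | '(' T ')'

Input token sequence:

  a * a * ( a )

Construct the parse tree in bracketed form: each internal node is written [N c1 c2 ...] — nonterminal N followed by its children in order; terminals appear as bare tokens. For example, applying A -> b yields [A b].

[T [P [P [P [A a]] * [A a]] * [A ( [T [P [A a]]] )]]]

T
P
P * A
P * A * A
A * A * A
a * A * A
a * a * A
a * a * ( T )
a * a * ( P )
a * a * ( A )
a * a * ( a )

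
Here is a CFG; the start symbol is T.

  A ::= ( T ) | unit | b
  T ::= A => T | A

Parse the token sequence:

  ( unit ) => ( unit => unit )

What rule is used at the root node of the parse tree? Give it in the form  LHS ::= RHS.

T ::= A => T

[T [A ( [T [A unit]] )] => [T [A ( [T [A unit] => [T [A unit]]] )]]]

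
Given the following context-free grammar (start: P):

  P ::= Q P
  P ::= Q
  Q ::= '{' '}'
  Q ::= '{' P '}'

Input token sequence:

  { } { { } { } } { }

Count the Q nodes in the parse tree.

5

[P [Q { }] [P [Q { [P [Q { }] [P [Q { }]]] }] [P [Q { }]]]]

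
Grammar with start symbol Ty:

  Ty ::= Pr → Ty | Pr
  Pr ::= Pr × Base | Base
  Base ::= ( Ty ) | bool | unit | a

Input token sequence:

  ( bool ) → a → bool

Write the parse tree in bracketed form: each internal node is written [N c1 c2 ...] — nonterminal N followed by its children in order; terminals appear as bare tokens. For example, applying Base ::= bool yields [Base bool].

[Ty [Pr [Base ( [Ty [Pr [Base bool]]] )]] → [Ty [Pr [Base a]] → [Ty [Pr [Base bool]]]]]

Ty
Pr → Ty
Base → Ty
( Ty ) → Ty
( Pr ) → Ty
( Base ) → Ty
( bool ) → Ty
( bool ) → Pr → Ty
( bool ) → Base → Ty
( bool ) → a → Ty
( bool ) → a → Pr
( bool ) → a → Base
( bool ) → a → bool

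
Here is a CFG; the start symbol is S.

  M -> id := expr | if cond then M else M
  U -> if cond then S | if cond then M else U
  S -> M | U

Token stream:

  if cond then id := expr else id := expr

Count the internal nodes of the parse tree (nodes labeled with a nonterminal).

[S [M if cond then [M id := expr] else [M id := expr]]]

4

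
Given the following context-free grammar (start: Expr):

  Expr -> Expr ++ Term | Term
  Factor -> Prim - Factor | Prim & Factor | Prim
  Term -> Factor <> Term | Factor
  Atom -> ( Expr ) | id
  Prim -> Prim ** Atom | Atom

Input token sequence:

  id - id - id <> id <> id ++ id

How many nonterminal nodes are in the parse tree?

24

[Expr [Expr [Term [Factor [Prim [Atom id]] - [Factor [Prim [Atom id]] - [Factor [Prim [Atom id]]]]] <> [Term [Factor [Prim [Atom id]]] <> [Term [Factor [Prim [Atom id]]]]]]] ++ [Term [Factor [Prim [Atom id]]]]]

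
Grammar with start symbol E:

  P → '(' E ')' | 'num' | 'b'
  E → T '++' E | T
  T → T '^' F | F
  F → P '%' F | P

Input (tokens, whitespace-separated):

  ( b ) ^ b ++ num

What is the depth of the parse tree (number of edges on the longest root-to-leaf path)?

[E [T [T [F [P ( [E [T [F [P b]]]] )]]] ^ [F [P b]]] ++ [E [T [F [P num]]]]]

9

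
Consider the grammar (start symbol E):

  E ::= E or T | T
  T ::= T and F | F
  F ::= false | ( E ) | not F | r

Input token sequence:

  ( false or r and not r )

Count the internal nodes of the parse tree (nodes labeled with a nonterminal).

[E [T [F ( [E [E [T [F false]]] or [T [T [F r]] and [F not [F r]]]] )]]]

12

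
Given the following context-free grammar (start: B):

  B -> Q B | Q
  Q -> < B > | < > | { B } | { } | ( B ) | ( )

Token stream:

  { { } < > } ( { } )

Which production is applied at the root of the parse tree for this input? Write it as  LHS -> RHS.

B -> Q B

[B [Q { [B [Q { }] [B [Q < >]]] }] [B [Q ( [B [Q { }]] )]]]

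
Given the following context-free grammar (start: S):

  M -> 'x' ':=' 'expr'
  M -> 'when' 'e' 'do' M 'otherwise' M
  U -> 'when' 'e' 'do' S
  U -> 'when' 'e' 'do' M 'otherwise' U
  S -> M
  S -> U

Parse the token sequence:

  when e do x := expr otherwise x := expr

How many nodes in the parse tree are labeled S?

1

[S [M when e do [M x := expr] otherwise [M x := expr]]]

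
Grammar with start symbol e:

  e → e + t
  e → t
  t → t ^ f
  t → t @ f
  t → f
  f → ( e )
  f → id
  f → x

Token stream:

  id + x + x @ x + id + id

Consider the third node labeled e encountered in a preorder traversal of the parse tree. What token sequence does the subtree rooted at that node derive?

[e [e [e [e [e [t [f id]]] + [t [f x]]] + [t [t [f x]] @ [f x]]] + [t [f id]]] + [t [f id]]]

id + x + x @ x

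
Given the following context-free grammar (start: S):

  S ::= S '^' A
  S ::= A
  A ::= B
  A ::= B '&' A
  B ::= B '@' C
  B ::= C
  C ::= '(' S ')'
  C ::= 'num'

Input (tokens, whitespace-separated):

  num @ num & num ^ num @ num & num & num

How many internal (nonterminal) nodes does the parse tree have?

[S [S [A [B [B [C num]] @ [C num]] & [A [B [C num]]]]] ^ [A [B [B [C num]] @ [C num]] & [A [B [C num]] & [A [B [C num]]]]]]

21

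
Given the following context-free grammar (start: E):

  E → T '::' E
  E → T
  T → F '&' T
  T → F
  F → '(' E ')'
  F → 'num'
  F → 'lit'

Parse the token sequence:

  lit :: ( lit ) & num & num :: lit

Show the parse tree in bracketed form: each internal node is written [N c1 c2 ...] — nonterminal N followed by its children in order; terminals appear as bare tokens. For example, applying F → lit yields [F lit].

[E [T [F lit]] :: [E [T [F ( [E [T [F lit]]] )] & [T [F num] & [T [F num]]]] :: [E [T [F lit]]]]]

E
T :: E
F :: E
lit :: E
lit :: T :: E
lit :: F & T :: E
lit :: ( E ) & T :: E
lit :: ( T ) & T :: E
lit :: ( F ) & T :: E
lit :: ( lit ) & T :: E
lit :: ( lit ) & F & T :: E
lit :: ( lit ) & num & T :: E
lit :: ( lit ) & num & F :: E
lit :: ( lit ) & num & num :: E
lit :: ( lit ) & num & num :: T
lit :: ( lit ) & num & num :: F
lit :: ( lit ) & num & num :: lit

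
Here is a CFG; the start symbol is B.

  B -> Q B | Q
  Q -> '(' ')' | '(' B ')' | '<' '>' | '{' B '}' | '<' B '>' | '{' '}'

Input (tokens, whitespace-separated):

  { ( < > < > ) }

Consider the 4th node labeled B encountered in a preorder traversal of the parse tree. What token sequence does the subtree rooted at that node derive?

< >

[B [Q { [B [Q ( [B [Q < >] [B [Q < >]]] )]] }]]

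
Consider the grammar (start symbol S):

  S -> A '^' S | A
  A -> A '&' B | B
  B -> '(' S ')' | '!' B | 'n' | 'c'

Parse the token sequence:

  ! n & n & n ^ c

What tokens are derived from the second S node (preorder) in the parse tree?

[S [A [A [A [B ! [B n]]] & [B n]] & [B n]] ^ [S [A [B c]]]]

c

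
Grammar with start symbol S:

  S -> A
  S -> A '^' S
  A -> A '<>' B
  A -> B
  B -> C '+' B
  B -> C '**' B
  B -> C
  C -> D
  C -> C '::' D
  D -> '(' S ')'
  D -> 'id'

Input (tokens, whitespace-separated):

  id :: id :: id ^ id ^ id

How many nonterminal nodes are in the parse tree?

19

[S [A [B [C [C [C [D id]] :: [D id]] :: [D id]]]] ^ [S [A [B [C [D id]]]] ^ [S [A [B [C [D id]]]]]]]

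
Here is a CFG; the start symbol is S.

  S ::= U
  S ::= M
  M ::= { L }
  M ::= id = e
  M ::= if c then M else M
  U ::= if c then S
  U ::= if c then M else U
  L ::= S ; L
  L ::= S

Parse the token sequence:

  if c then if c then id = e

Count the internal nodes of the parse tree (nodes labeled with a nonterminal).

[S [U if c then [S [U if c then [S [M id = e]]]]]]

6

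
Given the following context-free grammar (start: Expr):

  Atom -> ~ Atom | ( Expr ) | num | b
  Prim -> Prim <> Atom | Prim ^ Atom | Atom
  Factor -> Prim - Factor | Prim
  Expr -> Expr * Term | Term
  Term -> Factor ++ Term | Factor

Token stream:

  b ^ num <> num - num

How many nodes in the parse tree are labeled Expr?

[Expr [Term [Factor [Prim [Prim [Prim [Atom b]] ^ [Atom num]] <> [Atom num]] - [Factor [Prim [Atom num]]]]]]

1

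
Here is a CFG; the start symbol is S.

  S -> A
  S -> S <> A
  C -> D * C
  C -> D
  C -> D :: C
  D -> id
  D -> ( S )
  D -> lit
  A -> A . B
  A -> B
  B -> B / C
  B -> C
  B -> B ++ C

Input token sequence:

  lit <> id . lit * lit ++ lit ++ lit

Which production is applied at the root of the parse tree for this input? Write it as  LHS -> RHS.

S -> S <> A

[S [S [A [B [C [D lit]]]]] <> [A [A [B [C [D id]]]] . [B [B [B [C [D lit] * [C [D lit]]]] ++ [C [D lit]]] ++ [C [D lit]]]]]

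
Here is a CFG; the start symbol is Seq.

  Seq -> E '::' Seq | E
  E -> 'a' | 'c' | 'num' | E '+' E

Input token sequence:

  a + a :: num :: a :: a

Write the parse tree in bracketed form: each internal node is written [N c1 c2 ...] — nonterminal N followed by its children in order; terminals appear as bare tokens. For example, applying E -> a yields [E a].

Seq
E :: Seq
E + E :: Seq
a + E :: Seq
a + a :: Seq
a + a :: E :: Seq
a + a :: num :: Seq
a + a :: num :: E :: Seq
a + a :: num :: a :: Seq
a + a :: num :: a :: E
a + a :: num :: a :: a

[Seq [E [E a] + [E a]] :: [Seq [E num] :: [Seq [E a] :: [Seq [E a]]]]]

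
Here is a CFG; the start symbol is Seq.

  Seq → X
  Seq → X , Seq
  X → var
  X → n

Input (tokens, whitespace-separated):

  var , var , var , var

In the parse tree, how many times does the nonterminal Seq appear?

[Seq [X var] , [Seq [X var] , [Seq [X var] , [Seq [X var]]]]]

4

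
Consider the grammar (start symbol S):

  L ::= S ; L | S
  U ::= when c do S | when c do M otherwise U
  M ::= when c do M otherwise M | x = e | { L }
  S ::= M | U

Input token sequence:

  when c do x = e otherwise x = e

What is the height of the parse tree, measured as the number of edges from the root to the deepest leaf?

[S [M when c do [M x = e] otherwise [M x = e]]]

3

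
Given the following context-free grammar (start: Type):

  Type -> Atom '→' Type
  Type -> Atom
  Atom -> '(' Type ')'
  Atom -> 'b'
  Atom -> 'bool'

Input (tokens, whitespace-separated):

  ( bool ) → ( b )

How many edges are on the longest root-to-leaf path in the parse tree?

5

[Type [Atom ( [Type [Atom bool]] )] → [Type [Atom ( [Type [Atom b]] )]]]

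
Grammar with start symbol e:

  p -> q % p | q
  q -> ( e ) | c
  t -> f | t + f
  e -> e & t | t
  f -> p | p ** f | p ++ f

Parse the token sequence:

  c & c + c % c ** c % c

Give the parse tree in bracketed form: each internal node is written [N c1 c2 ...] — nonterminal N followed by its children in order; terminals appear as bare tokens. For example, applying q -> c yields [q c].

[e [e [t [f [p [q c]]]]] & [t [t [f [p [q c]]]] + [f [p [q c] % [p [q c]]] ** [f [p [q c] % [p [q c]]]]]]]

e
e & t
t & t
f & t
p & t
q & t
c & t
c & t + f
c & f + f
c & p + f
c & q + f
c & c + f
c & c + p ** f
c & c + q % p ** f
c & c + c % p ** f
c & c + c % q ** f
c & c + c % c ** f
c & c + c % c ** p
c & c + c % c ** q % p
c & c + c % c ** c % p
c & c + c % c ** c % q
c & c + c % c ** c % c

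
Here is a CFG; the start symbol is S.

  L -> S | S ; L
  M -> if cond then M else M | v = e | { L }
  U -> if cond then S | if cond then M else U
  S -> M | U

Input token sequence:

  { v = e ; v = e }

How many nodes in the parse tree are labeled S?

[S [M { [L [S [M v = e]] ; [L [S [M v = e]]]] }]]

3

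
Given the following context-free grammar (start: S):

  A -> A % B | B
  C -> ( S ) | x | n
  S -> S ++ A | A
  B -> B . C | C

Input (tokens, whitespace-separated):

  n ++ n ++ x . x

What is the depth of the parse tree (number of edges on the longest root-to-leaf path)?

[S [S [S [A [B [C n]]]] ++ [A [B [C n]]]] ++ [A [B [B [C x]] . [C x]]]]

6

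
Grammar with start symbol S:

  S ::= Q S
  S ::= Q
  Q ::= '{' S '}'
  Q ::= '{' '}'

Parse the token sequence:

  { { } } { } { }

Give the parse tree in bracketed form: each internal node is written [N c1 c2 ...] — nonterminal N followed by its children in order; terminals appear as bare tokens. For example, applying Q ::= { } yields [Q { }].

[S [Q { [S [Q { }]] }] [S [Q { }] [S [Q { }]]]]

S
Q S
{ S } S
{ Q } S
{ { } } S
{ { } } Q S
{ { } } { } S
{ { } } { } Q
{ { } } { } { }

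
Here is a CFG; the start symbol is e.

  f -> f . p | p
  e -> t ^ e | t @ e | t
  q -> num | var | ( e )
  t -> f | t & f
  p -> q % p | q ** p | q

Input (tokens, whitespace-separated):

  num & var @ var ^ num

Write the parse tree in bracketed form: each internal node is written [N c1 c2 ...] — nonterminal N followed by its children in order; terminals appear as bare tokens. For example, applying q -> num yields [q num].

[e [t [t [f [p [q num]]]] & [f [p [q var]]]] @ [e [t [f [p [q var]]]] ^ [e [t [f [p [q num]]]]]]]

e
t @ e
t & f @ e
f & f @ e
p & f @ e
q & f @ e
num & f @ e
num & p @ e
num & q @ e
num & var @ e
num & var @ t ^ e
num & var @ f ^ e
num & var @ p ^ e
num & var @ q ^ e
num & var @ var ^ e
num & var @ var ^ t
num & var @ var ^ f
num & var @ var ^ p
num & var @ var ^ q
num & var @ var ^ num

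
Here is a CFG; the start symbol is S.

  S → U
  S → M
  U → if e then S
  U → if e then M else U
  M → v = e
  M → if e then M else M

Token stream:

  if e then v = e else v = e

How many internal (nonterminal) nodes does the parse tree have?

[S [M if e then [M v = e] else [M v = e]]]

4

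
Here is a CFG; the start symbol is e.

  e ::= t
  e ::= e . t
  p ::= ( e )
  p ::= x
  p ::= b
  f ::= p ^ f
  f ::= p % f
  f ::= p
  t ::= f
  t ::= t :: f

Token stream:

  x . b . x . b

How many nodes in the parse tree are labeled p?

4

[e [e [e [e [t [f [p x]]]] . [t [f [p b]]]] . [t [f [p x]]]] . [t [f [p b]]]]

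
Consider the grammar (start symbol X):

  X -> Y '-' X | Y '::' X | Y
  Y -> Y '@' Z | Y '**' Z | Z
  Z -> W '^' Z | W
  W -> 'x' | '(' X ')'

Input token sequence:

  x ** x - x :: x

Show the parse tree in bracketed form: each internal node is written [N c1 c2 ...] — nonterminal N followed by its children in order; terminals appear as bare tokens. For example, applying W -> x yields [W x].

X
Y - X
Y ** Z - X
Z ** Z - X
W ** Z - X
x ** Z - X
x ** W - X
x ** x - X
x ** x - Y :: X
x ** x - Z :: X
x ** x - W :: X
x ** x - x :: X
x ** x - x :: Y
x ** x - x :: Z
x ** x - x :: W
x ** x - x :: x

[X [Y [Y [Z [W x]]] ** [Z [W x]]] - [X [Y [Z [W x]]] :: [X [Y [Z [W x]]]]]]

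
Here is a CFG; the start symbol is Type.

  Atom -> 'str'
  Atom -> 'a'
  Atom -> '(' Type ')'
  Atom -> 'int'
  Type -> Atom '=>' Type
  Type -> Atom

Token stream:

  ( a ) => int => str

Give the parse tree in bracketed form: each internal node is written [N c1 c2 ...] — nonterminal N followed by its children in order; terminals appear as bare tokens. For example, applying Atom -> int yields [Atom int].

Type
Atom => Type
( Type ) => Type
( Atom ) => Type
( a ) => Type
( a ) => Atom => Type
( a ) => int => Type
( a ) => int => Atom
( a ) => int => str

[Type [Atom ( [Type [Atom a]] )] => [Type [Atom int] => [Type [Atom str]]]]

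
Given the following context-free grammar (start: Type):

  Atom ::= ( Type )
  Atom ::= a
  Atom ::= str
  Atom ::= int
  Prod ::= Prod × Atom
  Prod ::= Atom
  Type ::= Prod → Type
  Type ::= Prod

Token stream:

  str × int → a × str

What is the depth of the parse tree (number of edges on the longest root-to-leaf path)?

5

[Type [Prod [Prod [Atom str]] × [Atom int]] → [Type [Prod [Prod [Atom a]] × [Atom str]]]]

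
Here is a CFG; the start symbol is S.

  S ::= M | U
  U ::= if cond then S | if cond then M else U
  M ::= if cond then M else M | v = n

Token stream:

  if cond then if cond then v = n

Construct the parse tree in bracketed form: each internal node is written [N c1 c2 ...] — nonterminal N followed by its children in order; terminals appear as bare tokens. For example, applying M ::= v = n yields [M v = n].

S
U
if cond then S
if cond then U
if cond then if cond then S
if cond then if cond then M
if cond then if cond then v = n

[S [U if cond then [S [U if cond then [S [M v = n]]]]]]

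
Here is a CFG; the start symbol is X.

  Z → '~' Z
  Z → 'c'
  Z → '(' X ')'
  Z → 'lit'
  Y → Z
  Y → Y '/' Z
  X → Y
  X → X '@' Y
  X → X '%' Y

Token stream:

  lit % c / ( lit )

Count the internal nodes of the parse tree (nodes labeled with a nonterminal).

[X [X [Y [Z lit]]] % [Y [Y [Z c]] / [Z ( [X [Y [Z lit]]] )]]]

11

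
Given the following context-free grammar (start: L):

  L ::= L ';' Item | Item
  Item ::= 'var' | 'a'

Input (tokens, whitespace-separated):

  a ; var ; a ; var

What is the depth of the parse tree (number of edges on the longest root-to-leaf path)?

5

[L [L [L [L [Item a]] ; [Item var]] ; [Item a]] ; [Item var]]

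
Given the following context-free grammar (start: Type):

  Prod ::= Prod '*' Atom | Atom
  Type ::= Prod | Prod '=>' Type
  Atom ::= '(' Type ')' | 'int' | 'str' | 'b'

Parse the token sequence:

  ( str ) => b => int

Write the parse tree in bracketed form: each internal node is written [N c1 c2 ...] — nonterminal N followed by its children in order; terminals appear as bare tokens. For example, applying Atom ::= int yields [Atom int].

[Type [Prod [Atom ( [Type [Prod [Atom str]]] )]] => [Type [Prod [Atom b]] => [Type [Prod [Atom int]]]]]

Type
Prod => Type
Atom => Type
( Type ) => Type
( Prod ) => Type
( Atom ) => Type
( str ) => Type
( str ) => Prod => Type
( str ) => Atom => Type
( str ) => b => Type
( str ) => b => Prod
( str ) => b => Atom
( str ) => b => int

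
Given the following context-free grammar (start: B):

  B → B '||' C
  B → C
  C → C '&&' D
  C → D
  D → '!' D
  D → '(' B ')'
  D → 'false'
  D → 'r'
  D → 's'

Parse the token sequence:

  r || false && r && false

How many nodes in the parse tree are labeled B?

[B [B [C [D r]]] || [C [C [C [D false]] && [D r]] && [D false]]]

2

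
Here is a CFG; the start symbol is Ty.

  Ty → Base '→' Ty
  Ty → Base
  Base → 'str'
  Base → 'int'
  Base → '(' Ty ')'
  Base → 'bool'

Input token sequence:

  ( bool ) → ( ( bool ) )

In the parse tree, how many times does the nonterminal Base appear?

[Ty [Base ( [Ty [Base bool]] )] → [Ty [Base ( [Ty [Base ( [Ty [Base bool]] )]] )]]]

5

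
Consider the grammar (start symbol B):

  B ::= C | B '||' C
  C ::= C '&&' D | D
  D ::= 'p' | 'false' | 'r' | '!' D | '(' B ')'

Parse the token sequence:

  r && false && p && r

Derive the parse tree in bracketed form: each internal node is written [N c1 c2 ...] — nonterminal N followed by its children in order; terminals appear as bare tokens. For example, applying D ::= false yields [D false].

B
C
C && D
C && D && D
C && D && D && D
D && D && D && D
r && D && D && D
r && false && D && D
r && false && p && D
r && false && p && r

[B [C [C [C [C [D r]] && [D false]] && [D p]] && [D r]]]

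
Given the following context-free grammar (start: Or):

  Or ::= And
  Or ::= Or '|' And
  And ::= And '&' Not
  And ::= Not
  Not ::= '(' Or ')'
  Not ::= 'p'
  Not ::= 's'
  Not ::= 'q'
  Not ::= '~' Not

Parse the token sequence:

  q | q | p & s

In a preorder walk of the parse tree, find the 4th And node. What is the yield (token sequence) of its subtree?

[Or [Or [Or [And [Not q]]] | [And [Not q]]] | [And [And [Not p]] & [Not s]]]

p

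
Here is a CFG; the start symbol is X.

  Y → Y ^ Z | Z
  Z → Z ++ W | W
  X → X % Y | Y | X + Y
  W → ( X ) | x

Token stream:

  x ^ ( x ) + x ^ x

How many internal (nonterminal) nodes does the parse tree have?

[X [X [Y [Y [Z [W x]]] ^ [Z [W ( [X [Y [Z [W x]]]] )]]]] + [Y [Y [Z [W x]]] ^ [Z [W x]]]]

18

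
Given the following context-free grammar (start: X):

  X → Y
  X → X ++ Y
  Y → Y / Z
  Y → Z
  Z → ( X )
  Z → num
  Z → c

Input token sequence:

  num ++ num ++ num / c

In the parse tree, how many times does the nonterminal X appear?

[X [X [X [Y [Z num]]] ++ [Y [Z num]]] ++ [Y [Y [Z num]] / [Z c]]]

3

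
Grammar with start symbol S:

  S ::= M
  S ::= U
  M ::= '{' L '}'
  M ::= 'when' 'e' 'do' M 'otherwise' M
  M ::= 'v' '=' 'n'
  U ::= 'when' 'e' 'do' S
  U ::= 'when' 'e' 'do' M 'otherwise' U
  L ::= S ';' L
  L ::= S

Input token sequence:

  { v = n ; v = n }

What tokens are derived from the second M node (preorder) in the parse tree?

[S [M { [L [S [M v = n]] ; [L [S [M v = n]]]] }]]

v = n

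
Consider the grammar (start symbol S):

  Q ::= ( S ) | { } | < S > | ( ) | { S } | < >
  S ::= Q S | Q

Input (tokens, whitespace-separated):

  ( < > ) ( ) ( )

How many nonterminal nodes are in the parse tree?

[S [Q ( [S [Q < >]] )] [S [Q ( )] [S [Q ( )]]]]

8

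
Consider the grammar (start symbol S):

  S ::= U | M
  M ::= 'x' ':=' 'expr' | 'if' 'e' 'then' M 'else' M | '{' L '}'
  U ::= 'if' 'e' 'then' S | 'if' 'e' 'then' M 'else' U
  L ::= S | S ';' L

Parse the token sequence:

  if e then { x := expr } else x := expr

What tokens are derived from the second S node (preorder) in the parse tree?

x := expr

[S [M if e then [M { [L [S [M x := expr]]] }] else [M x := expr]]]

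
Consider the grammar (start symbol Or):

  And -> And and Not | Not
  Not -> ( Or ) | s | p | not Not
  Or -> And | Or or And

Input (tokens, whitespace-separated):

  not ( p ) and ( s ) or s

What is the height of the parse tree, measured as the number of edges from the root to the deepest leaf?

9

[Or [Or [And [And [Not not [Not ( [Or [And [Not p]]] )]]] and [Not ( [Or [And [Not s]]] )]]] or [And [Not s]]]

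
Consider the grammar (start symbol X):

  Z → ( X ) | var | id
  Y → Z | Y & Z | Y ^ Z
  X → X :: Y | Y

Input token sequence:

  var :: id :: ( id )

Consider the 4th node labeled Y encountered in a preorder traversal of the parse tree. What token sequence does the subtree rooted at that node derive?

[X [X [X [Y [Z var]]] :: [Y [Z id]]] :: [Y [Z ( [X [Y [Z id]]] )]]]

id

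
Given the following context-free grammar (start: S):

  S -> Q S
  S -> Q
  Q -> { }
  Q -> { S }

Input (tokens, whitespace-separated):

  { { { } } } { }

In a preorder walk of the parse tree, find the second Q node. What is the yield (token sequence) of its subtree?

[S [Q { [S [Q { [S [Q { }]] }]] }] [S [Q { }]]]

{ { } }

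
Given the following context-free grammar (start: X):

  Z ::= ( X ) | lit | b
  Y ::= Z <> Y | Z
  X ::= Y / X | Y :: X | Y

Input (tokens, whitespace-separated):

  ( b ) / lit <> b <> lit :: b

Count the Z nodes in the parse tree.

6

[X [Y [Z ( [X [Y [Z b]]] )]] / [X [Y [Z lit] <> [Y [Z b] <> [Y [Z lit]]]] :: [X [Y [Z b]]]]]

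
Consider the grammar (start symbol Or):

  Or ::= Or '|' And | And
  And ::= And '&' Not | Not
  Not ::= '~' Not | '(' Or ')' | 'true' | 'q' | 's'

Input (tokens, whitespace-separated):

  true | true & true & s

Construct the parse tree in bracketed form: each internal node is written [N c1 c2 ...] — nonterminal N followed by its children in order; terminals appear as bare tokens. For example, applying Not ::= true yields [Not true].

[Or [Or [And [Not true]]] | [And [And [And [Not true]] & [Not true]] & [Not s]]]

Or
Or | And
And | And
Not | And
true | And
true | And & Not
true | And & Not & Not
true | Not & Not & Not
true | true & Not & Not
true | true & true & Not
true | true & true & s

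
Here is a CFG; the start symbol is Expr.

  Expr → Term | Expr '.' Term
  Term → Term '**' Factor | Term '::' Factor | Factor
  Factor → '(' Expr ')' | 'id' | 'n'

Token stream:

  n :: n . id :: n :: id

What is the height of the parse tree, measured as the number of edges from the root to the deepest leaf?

5

[Expr [Expr [Term [Term [Factor n]] :: [Factor n]]] . [Term [Term [Term [Factor id]] :: [Factor n]] :: [Factor id]]]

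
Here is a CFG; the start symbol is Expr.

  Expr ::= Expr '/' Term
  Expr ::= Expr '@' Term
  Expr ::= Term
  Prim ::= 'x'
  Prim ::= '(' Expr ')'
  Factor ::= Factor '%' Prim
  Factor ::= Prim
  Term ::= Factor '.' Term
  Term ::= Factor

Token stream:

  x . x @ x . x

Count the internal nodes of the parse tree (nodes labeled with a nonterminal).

14

[Expr [Expr [Term [Factor [Prim x]] . [Term [Factor [Prim x]]]]] @ [Term [Factor [Prim x]] . [Term [Factor [Prim x]]]]]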